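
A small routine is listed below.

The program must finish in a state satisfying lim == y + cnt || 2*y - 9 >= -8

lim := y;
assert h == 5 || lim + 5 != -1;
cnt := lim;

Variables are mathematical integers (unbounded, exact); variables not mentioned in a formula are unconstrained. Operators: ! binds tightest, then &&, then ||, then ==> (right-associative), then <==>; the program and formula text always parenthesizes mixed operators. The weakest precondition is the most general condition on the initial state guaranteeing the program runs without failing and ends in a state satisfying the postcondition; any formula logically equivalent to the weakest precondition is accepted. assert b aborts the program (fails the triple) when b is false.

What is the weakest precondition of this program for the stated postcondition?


Working backward. After the program, the postcondition lim == y + cnt || 2*y - 9 >= -8 must hold; in canonical form it is lim == cnt + y || 2*y >= 1.
Before cnt := lim: y == 0 || 2*y >= 1
Before assert h == 5 || lim + 5 != -1: (h == 5 || lim != -6) && (y == 0 || 2*y >= 1)
Before lim := y: (h == 5 || y != -6) && (y == 0 || 2*y >= 1)
Answer: WP = (h == 5 || y != -6) && (y == 0 || 2*y >= 1)


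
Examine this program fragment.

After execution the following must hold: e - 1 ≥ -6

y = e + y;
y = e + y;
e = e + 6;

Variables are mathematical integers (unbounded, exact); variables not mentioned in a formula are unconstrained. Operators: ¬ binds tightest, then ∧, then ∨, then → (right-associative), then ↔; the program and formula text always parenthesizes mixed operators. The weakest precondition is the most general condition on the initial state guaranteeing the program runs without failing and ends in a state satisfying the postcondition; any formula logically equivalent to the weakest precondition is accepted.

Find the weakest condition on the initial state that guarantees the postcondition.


Working backward. After the program, the postcondition e - 1 ≥ -6 must hold; in canonical form it is e ≥ -5.
Before e := e + 6: e ≥ -11
Before y := e + y: e ≥ -11
Before y := e + y: e ≥ -11
Answer: WP = e ≥ -11


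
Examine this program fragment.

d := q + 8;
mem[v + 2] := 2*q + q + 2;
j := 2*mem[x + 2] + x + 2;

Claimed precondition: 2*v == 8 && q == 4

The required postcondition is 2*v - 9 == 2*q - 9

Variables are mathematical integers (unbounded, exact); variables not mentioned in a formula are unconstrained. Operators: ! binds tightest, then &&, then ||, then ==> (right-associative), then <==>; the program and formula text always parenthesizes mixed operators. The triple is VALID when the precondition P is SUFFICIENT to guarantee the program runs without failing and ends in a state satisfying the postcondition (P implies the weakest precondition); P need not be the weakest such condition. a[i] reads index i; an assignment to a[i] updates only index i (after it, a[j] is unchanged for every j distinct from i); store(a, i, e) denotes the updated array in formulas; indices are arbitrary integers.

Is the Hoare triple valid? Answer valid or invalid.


Working backward. After the program, the postcondition 2*v - 9 == 2*q - 9 must hold; in canonical form it is 2*v == 2*q.
Before j := 2*mem[x + 2] + x + 2: 2*v == 2*q
Before mem[v + 2] := 2*q + q + 2: 2*v == 2*q
Before d := q + 8: 2*v == 2*q
The weakest precondition is 2*v == 2*q.
Check whether 2*v == 8 && q == 4 implies it.
Every state satisfying the precondition satisfies the weakest precondition: the implication holds.
Answer: valid


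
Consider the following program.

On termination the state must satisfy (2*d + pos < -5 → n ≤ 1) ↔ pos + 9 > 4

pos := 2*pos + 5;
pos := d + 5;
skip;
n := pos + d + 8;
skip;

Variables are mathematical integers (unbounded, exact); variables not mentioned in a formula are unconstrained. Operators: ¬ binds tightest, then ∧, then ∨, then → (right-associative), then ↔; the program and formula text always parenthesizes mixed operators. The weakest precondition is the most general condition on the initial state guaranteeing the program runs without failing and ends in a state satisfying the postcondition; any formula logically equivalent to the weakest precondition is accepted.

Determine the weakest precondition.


Working backward. After the program, the postcondition (2*d + pos < -5 → n ≤ 1) ↔ pos + 9 > 4 must hold; in canonical form it is (2*d + pos < -5 → n ≤ 1) ↔ pos > -5.
Before skip: (2*d + pos < -5 → n ≤ 1) ↔ pos > -5
Before n := pos + d + 8: (2*d + pos < -5 → d + pos ≤ -7) ↔ pos > -5
Before skip: (2*d + pos < -5 → d + pos ≤ -7) ↔ pos > -5
Before pos := d + 5: (3*d < -10 → 2*d ≤ -12) ↔ d > -10
Before pos := 2*pos + 5: (3*d < -10 → 2*d ≤ -12) ↔ d > -10
Answer: WP = (3*d < -10 → 2*d ≤ -12) ↔ d > -10


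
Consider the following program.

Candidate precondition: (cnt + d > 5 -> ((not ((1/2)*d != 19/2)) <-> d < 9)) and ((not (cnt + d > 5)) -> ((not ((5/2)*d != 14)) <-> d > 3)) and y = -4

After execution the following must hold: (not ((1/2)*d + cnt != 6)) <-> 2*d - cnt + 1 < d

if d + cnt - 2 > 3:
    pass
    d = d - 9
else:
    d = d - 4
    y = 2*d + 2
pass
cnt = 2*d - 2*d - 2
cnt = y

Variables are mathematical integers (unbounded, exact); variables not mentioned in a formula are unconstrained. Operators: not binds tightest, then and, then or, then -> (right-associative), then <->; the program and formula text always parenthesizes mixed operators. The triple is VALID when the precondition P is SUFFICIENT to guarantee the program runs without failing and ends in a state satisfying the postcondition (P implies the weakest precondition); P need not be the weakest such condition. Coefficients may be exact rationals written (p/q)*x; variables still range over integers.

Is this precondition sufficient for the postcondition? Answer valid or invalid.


Working backward. After the program, the postcondition (not ((1/2)*d + cnt != 6)) <-> 2*d - cnt + 1 < d must hold; in canonical form it is (not (cnt + (1/2)*d != 6)) <-> d < cnt - 1.
Before cnt := y: (not ((1/2)*d + y != 6)) <-> d < y - 1
Before cnt := 2*d - 2*d - 2: (not ((1/2)*d + y != 6)) <-> d < y - 1
Before skip: (not ((1/2)*d + y != 6)) <-> d < y - 1
Then branch requires (not ((1/2)*d + y != 21/2)) <-> d < y + 8; else branch requires (not ((5/2)*d != 14)) <-> d > 3.
Before the if: (cnt + d > 5 -> ((not ((1/2)*d + y != 21/2)) <-> d < y + 8)) and ((not (cnt + d > 5)) -> ((not ((5/2)*d != 14)) <-> d > 3))
The weakest precondition is (cnt + d > 5 -> ((not ((1/2)*d + y != 21/2)) <-> d < y + 8)) and ((not (cnt + d > 5)) -> ((not ((5/2)*d != 14)) <-> d > 3)).
Check whether (cnt + d > 5 -> ((not ((1/2)*d != 19/2)) <-> d < 9)) and ((not (cnt + d > 5)) -> ((not ((5/2)*d != 14)) <-> d > 3)) and y = -4 implies it.
Countermodel: at the initial state cnt = -23, d = 29, y = -4, the precondition holds but the weakest precondition fails.
Answer: invalid


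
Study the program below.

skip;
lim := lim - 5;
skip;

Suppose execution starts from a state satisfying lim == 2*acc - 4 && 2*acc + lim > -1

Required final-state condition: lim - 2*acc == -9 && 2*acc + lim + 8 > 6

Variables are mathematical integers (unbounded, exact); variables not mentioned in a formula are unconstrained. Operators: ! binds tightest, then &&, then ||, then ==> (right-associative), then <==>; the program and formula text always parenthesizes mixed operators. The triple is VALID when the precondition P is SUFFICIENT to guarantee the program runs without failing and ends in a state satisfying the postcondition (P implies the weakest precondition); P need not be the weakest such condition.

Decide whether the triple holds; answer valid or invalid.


Working backward. After the program, the postcondition lim - 2*acc == -9 && 2*acc + lim + 8 > 6 must hold; in canonical form it is lim == 2*acc - 9 && 2*acc + lim > -2.
Before skip: lim == 2*acc - 9 && 2*acc + lim > -2
Before lim := lim - 5: lim == 2*acc - 4 && 2*acc + lim > 3
Before skip: lim == 2*acc - 4 && 2*acc + lim > 3
The weakest precondition is lim == 2*acc - 4 && 2*acc + lim > 3.
Check whether lim == 2*acc - 4 && 2*acc + lim > -1 implies it.
Countermodel: at the initial state acc = 1, lim = -2, the precondition holds but the weakest precondition fails.
Answer: invalid


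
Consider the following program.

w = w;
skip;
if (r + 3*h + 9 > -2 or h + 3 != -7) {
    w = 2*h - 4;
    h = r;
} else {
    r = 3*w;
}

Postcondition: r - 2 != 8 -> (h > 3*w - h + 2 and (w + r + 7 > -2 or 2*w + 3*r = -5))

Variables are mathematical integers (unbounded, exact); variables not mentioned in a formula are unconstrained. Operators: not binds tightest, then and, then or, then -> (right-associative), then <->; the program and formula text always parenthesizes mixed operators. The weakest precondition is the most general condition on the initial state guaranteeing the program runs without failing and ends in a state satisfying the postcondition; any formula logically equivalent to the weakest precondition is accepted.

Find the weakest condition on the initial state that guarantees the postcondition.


Working backward. After the program, the postcondition r - 2 != 8 -> (h > 3*w - h + 2 and (w + r + 7 > -2 or 2*w + 3*r = -5)) must hold; in canonical form it is r != 10 -> (2*h > 3*w + 2 and (r + w > -9 or 3*r + 2*w = -5)).
Then branch requires r != 10 -> (2*r > 6*h - 10 and (2*h + r > -5 or 4*h + 3*r = 3)); else branch requires 3*w != 10 -> (2*h > 3*w + 2 and (4*w > -9 or 11*w = -5)).
Before the if: ((3*h + r > -11 or h != -10) -> (r != 10 -> (2*r > 6*h - 10 and (2*h + r > -5 or 4*h + 3*r = 3)))) and ((not (3*h + r > -11 or h != -10)) -> (3*w != 10 -> (2*h > 3*w + 2 and (4*w > -9 or 11*w = -5))))
Before skip: ((3*h + r > -11 or h != -10) -> (r != 10 -> (2*r > 6*h - 10 and (2*h + r > -5 or 4*h + 3*r = 3)))) and ((not (3*h + r > -11 or h != -10)) -> (3*w != 10 -> (2*h > 3*w + 2 and (4*w > -9 or 11*w = -5))))
Before w := w: ((3*h + r > -11 or h != -10) -> (r != 10 -> (2*r > 6*h - 10 and (2*h + r > -5 or 4*h + 3*r = 3)))) and ((not (3*h + r > -11 or h != -10)) -> (3*w != 10 -> (2*h > 3*w + 2 and (4*w > -9 or 11*w = -5))))
Answer: WP = ((3*h + r > -11 or h != -10) -> (r != 10 -> (2*r > 6*h - 10 and (2*h + r > -5 or 4*h + 3*r = 3)))) and ((not (3*h + r > -11 or h != -10)) -> (3*w != 10 -> (2*h > 3*w + 2 and (4*w > -9 or 11*w = -5))))


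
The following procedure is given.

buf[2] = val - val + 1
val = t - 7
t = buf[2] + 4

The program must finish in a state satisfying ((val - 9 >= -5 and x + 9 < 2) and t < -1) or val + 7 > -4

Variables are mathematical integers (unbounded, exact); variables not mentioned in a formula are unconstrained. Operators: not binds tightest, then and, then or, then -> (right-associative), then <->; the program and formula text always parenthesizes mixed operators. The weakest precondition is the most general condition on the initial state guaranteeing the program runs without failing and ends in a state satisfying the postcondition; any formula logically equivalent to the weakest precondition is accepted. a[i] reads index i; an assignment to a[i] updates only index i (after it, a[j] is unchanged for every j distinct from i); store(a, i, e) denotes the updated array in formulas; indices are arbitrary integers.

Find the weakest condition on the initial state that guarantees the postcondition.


Working backward. After the program, the postcondition ((val - 9 >= -5 and x + 9 < 2) and t < -1) or val + 7 > -4 must hold; in canonical form it is (val >= 4 and x < -7 and t < -1) or val > -11.
Before t := buf[2] + 4: (val >= 4 and x < -7 and buf[2] < -5) or val > -11
Before val := t - 7: (t >= 11 and x < -7 and buf[2] < -5) or t > -4
Before buf[2] := val - val + 1: t > -4
Answer: WP = t > -4


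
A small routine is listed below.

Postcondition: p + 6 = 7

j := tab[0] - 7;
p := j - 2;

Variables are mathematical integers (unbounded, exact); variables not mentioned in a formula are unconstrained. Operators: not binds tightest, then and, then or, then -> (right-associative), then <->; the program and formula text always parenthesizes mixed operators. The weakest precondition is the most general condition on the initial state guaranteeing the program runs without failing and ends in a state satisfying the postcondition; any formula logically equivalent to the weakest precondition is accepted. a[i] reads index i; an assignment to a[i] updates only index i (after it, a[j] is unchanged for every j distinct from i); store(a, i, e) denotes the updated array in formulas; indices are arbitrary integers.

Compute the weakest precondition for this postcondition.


Working backward. After the program, the postcondition p + 6 = 7 must hold; in canonical form it is p = 1.
Before p := j - 2: j = 3
Before j := tab[0] - 7: tab[0] = 10
Answer: WP = tab[0] = 10


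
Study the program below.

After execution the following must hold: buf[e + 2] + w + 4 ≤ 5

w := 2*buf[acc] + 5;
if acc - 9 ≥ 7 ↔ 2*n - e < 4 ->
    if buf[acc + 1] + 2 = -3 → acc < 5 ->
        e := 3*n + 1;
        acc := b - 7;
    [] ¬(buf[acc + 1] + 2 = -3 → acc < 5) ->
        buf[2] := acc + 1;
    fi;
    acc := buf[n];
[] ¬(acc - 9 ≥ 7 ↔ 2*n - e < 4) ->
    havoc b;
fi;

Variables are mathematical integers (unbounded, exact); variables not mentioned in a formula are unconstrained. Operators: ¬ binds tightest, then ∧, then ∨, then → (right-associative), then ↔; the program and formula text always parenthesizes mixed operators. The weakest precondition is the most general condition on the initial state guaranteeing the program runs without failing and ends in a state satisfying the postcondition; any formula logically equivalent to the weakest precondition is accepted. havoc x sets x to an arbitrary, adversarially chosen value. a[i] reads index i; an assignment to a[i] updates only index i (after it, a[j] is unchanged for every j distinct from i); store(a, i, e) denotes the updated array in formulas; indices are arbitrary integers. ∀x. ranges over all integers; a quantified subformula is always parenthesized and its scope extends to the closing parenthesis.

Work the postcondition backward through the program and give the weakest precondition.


Working backward. After the program, the postcondition buf[e + 2] + w + 4 ≤ 5 must hold; in canonical form it is buf[e + 2] + w ≤ 1.
Then branch requires ((buf[acc + 1] = -5 → acc < 5) → buf[3*n + 3] + w ≤ 1) ∧ ((¬(buf[acc + 1] = -5 → acc < 5)) → store(buf, 2, acc + 1)[e + 2] + w ≤ 1); else branch requires buf[e + 2] + w ≤ 1.
Before the if: ((acc ≥ 16 ↔ 2*n < e + 4) → (((buf[acc + 1] = -5 → acc < 5) → buf[3*n + 3] + w ≤ 1) ∧ ((¬(buf[acc + 1] = -5 → acc < 5)) → store(buf, 2, acc + 1)[e + 2] + w ≤ 1))) ∧ ((¬(acc ≥ 16 ↔ 2*n < e + 4)) → buf[e + 2] + w ≤ 1)
Before w := 2*buf[acc] + 5: ((acc ≥ 16 ↔ 2*n < e + 4) → (((buf[acc + 1] = -5 → acc < 5) → buf[3*n + 3] + 2*buf[acc] ≤ -4) ∧ ((¬(buf[acc + 1] = -5 → acc < 5)) → 2*buf[acc] + store(buf, 2, acc + 1)[e + 2] ≤ -4))) ∧ ((¬(acc ≥ 16 ↔ 2*n < e + 4)) → buf[e + 2] + 2*buf[acc] ≤ -4)
Answer: WP = ((acc ≥ 16 ↔ 2*n < e + 4) → (((buf[acc + 1] = -5 → acc < 5) → buf[3*n + 3] + 2*buf[acc] ≤ -4) ∧ ((¬(buf[acc + 1] = -5 → acc < 5)) → 2*buf[acc] + store(buf, 2, acc + 1)[e + 2] ≤ -4))) ∧ ((¬(acc ≥ 16 ↔ 2*n < e + 4)) → buf[e + 2] + 2*buf[acc] ≤ -4)


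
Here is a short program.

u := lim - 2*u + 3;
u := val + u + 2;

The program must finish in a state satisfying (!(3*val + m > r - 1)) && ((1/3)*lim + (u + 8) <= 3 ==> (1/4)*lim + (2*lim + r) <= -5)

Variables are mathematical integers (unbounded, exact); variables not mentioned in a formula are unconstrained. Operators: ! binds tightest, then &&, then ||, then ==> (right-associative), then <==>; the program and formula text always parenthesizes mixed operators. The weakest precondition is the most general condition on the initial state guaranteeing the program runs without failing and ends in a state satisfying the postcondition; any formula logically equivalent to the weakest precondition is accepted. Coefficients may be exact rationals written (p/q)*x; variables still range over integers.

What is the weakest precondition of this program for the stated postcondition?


Working backward. After the program, the postcondition (!(3*val + m > r - 1)) && ((1/3)*lim + (u + 8) <= 3 ==> (1/4)*lim + (2*lim + r) <= -5) must hold; in canonical form it is (!(m + 3*val > r - 1)) && ((1/3)*lim + u <= -5 ==> (9/4)*lim + r <= -5).
Before u := val + u + 2: (!(m + 3*val > r - 1)) && ((1/3)*lim + u + val <= -7 ==> (9/4)*lim + r <= -5)
Before u := lim - 2*u + 3: (!(m + 3*val > r - 1)) && ((4/3)*lim + val <= 2*u - 10 ==> (9/4)*lim + r <= -5)
Answer: WP = (!(m + 3*val > r - 1)) && ((4/3)*lim + val <= 2*u - 10 ==> (9/4)*lim + r <= -5)


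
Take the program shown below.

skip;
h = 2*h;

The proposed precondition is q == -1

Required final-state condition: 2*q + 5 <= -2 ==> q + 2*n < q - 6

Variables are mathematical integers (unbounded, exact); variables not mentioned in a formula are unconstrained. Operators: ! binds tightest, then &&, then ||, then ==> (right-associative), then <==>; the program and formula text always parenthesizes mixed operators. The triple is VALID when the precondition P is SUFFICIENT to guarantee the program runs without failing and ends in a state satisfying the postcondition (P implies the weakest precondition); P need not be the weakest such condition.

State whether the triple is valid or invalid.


Working backward. After the program, the postcondition 2*q + 5 <= -2 ==> q + 2*n < q - 6 must hold; in canonical form it is 2*q <= -7 ==> 2*n < -6.
Before h := 2*h: 2*q <= -7 ==> 2*n < -6
Before skip: 2*q <= -7 ==> 2*n < -6
The weakest precondition is 2*q <= -7 ==> 2*n < -6.
Check whether q == -1 implies it.
Every state satisfying the precondition satisfies the weakest precondition: the implication holds.
Answer: valid


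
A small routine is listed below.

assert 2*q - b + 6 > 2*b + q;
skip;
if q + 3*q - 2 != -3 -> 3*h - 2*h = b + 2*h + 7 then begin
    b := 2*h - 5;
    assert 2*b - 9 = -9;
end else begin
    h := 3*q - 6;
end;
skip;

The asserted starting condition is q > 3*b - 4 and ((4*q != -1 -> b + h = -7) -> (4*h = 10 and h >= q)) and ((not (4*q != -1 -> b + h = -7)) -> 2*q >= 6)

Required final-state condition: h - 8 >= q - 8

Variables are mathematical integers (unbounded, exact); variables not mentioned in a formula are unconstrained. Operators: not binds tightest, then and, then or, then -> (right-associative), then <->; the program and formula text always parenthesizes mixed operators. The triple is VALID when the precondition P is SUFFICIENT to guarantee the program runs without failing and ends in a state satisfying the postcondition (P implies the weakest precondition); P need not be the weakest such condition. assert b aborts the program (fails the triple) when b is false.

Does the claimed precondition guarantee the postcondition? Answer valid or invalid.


Working backward. After the program, the postcondition h - 8 >= q - 8 must hold; in canonical form it is h >= q.
Before skip: h >= q
Then branch requires 4*h = 10 and h >= q; else branch requires 2*q >= 6.
Before the if: ((4*q != -1 -> b + h = -7) -> (4*h = 10 and h >= q)) and ((not (4*q != -1 -> b + h = -7)) -> 2*q >= 6)
Before skip: ((4*q != -1 -> b + h = -7) -> (4*h = 10 and h >= q)) and ((not (4*q != -1 -> b + h = -7)) -> 2*q >= 6)
Before assert 2*q - b + 6 > 2*b + q: q > 3*b - 6 and ((4*q != -1 -> b + h = -7) -> (4*h = 10 and h >= q)) and ((not (4*q != -1 -> b + h = -7)) -> 2*q >= 6)
The weakest precondition is q > 3*b - 6 and ((4*q != -1 -> b + h = -7) -> (4*h = 10 and h >= q)) and ((not (4*q != -1 -> b + h = -7)) -> 2*q >= 6).
Check whether q > 3*b - 4 and ((4*q != -1 -> b + h = -7) -> (4*h = 10 and h >= q)) and ((not (4*q != -1 -> b + h = -7)) -> 2*q >= 6) implies it.
Every state satisfying the precondition satisfies the weakest precondition: the implication holds.
Answer: valid


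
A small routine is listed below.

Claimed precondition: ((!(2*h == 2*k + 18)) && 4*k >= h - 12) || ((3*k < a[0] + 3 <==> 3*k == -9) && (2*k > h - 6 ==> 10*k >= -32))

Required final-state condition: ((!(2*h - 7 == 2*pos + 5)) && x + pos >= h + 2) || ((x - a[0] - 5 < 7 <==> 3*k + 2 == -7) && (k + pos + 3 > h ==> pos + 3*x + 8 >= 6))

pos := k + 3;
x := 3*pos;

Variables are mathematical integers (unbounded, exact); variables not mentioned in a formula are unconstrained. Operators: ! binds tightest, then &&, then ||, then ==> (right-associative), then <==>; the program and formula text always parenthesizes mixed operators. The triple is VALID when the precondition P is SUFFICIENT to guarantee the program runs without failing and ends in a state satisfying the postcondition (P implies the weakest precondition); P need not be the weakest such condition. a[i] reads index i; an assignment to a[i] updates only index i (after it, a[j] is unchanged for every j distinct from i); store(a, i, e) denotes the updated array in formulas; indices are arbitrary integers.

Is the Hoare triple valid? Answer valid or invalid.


Working backward. After the program, the postcondition ((!(2*h - 7 == 2*pos + 5)) && x + pos >= h + 2) || ((x - a[0] - 5 < 7 <==> 3*k + 2 == -7) && (k + pos + 3 > h ==> pos + 3*x + 8 >= 6)) must hold; in canonical form it is ((!(2*h == 2*pos + 12)) && pos + x >= h + 2) || ((x < a[0] + 12 <==> 3*k == -9) && (k + pos > h - 3 ==> pos + 3*x >= -2)).
Before x := 3*pos: ((!(2*h == 2*pos + 12)) && 4*pos >= h + 2) || ((3*pos < a[0] + 12 <==> 3*k == -9) && (k + pos > h - 3 ==> 10*pos >= -2))
Before pos := k + 3: ((!(2*h == 2*k + 18)) && 4*k >= h - 10) || ((3*k < a[0] + 3 <==> 3*k == -9) && (2*k > h - 6 ==> 10*k >= -32))
The weakest precondition is ((!(2*h == 2*k + 18)) && 4*k >= h - 10) || ((3*k < a[0] + 3 <==> 3*k == -9) && (2*k > h - 6 ==> 10*k >= -32)).
Check whether ((!(2*h == 2*k + 18)) && 4*k >= h - 12) || ((3*k < a[0] + 3 <==> 3*k == -9) && (2*k > h - 6 ==> 10*k >= -32)) implies it.
Countermodel: at the initial state a = {[0] = -14, elsewhere -14}, h = -4, k = -4, the precondition holds but the weakest precondition fails.
Answer: invalid


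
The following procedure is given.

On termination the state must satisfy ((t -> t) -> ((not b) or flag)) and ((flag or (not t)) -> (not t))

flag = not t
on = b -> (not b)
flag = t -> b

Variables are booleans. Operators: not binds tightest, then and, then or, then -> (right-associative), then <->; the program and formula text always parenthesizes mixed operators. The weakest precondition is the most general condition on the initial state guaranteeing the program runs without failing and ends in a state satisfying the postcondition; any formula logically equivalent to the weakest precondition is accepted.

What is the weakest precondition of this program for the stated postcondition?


Working backward. After the program, the postcondition ((t -> t) -> ((not b) or flag)) and ((flag or (not t)) -> (not t)) must hold; in canonical form it is ((not b) or flag) and ((flag or (not t)) -> (not t)).
Before flag := t -> b: ((not b) or (t -> b)) and (((t -> b) or (not t)) -> (not t))
Before on := b -> (not b): ((not b) or (t -> b)) and (((t -> b) or (not t)) -> (not t))
Before flag := not t: ((not b) or (t -> b)) and (((t -> b) or (not t)) -> (not t))
Answer: WP = ((not b) or (t -> b)) and (((t -> b) or (not t)) -> (not t))


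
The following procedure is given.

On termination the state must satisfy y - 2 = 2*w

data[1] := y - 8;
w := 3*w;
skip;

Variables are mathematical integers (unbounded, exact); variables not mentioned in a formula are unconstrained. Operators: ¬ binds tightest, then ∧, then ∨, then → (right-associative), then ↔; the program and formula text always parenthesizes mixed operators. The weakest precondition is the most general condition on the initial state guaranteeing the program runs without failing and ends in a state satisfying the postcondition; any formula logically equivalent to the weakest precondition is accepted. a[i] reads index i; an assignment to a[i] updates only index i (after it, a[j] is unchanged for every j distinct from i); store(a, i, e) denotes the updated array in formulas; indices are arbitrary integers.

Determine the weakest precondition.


Working backward. After the program, the postcondition y - 2 = 2*w must hold; in canonical form it is y = 2*w + 2.
Before skip: y = 2*w + 2
Before w := 3*w: y = 6*w + 2
Before data[1] := y - 8: y = 6*w + 2
Answer: WP = y = 6*w + 2


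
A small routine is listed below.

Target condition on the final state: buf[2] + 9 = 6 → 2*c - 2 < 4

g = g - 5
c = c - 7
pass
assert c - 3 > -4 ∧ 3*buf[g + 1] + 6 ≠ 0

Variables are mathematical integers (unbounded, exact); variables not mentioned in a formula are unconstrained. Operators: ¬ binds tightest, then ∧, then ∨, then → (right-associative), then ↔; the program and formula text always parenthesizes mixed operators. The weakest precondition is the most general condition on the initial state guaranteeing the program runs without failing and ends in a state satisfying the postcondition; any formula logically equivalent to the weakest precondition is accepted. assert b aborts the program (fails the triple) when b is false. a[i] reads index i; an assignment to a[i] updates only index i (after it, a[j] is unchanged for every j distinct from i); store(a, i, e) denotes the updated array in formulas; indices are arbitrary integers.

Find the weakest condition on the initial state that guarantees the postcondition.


Working backward. After the program, the postcondition buf[2] + 9 = 6 → 2*c - 2 < 4 must hold; in canonical form it is buf[2] = -3 → 2*c < 6.
Before assert c - 3 > -4 ∧ 3*buf[g + 1] + 6 ≠ 0: c > -1 ∧ 3*buf[g + 1] ≠ -6 ∧ (buf[2] = -3 → 2*c < 6)
Before skip: c > -1 ∧ 3*buf[g + 1] ≠ -6 ∧ (buf[2] = -3 → 2*c < 6)
Before c := c - 7: c > 6 ∧ 3*buf[g + 1] ≠ -6 ∧ (buf[2] = -3 → 2*c < 20)
Before g := g - 5: c > 6 ∧ 3*buf[g - 4] ≠ -6 ∧ (buf[2] = -3 → 2*c < 20)
Answer: WP = c > 6 ∧ 3*buf[g - 4] ≠ -6 ∧ (buf[2] = -3 → 2*c < 20)


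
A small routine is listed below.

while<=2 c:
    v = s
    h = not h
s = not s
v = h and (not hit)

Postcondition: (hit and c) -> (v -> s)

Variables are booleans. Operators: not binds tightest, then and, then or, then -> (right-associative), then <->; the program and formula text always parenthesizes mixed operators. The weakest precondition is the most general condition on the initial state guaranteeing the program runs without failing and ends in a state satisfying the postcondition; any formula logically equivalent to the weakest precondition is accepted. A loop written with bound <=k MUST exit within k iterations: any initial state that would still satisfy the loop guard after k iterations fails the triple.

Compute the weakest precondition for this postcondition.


Working backward. After the program, (hit and c) -> (v -> s) must hold.
Before v := h and (not hit): (hit and c) -> ((h and (not hit)) -> s)
Before s := not s: (hit and c) -> ((h and (not hit)) -> (not s))
Before the loop (bound <=2), unroll the exhaustion recursion (WP_0 = exit-now case; WP_j = one more guarded iteration, up to j = 2):
  WP_0: (not c) and ((hit and c) -> ((h and (not hit)) -> (not s)))
  WP_1: (c -> ((not c) and ((hit and c) -> (((not h) and (not hit)) -> (not s))))) and ((not c) -> ((hit and c) -> ((h and (not hit)) -> (not s))))
  WP_2: (c -> ((c -> ((not c) and ((hit and c) -> ((h and (not hit)) -> (not s))))) and ((not c) -> ((hit and c) -> (((not h) and (not hit)) -> (not s)))))) and ((not c) -> ((hit and c) -> ((h and (not hit)) -> (not s))))
So before the loop: (c -> ((c -> ((not c) and ((hit and c) -> ((h and (not hit)) -> (not s))))) and ((not c) -> ((hit and c) -> (((not h) and (not hit)) -> (not s)))))) and ((not c) -> ((hit and c) -> ((h and (not hit)) -> (not s))))
Answer: WP = (c -> ((c -> ((not c) and ((hit and c) -> ((h and (not hit)) -> (not s))))) and ((not c) -> ((hit and c) -> (((not h) and (not hit)) -> (not s)))))) and ((not c) -> ((hit and c) -> ((h and (not hit)) -> (not s))))


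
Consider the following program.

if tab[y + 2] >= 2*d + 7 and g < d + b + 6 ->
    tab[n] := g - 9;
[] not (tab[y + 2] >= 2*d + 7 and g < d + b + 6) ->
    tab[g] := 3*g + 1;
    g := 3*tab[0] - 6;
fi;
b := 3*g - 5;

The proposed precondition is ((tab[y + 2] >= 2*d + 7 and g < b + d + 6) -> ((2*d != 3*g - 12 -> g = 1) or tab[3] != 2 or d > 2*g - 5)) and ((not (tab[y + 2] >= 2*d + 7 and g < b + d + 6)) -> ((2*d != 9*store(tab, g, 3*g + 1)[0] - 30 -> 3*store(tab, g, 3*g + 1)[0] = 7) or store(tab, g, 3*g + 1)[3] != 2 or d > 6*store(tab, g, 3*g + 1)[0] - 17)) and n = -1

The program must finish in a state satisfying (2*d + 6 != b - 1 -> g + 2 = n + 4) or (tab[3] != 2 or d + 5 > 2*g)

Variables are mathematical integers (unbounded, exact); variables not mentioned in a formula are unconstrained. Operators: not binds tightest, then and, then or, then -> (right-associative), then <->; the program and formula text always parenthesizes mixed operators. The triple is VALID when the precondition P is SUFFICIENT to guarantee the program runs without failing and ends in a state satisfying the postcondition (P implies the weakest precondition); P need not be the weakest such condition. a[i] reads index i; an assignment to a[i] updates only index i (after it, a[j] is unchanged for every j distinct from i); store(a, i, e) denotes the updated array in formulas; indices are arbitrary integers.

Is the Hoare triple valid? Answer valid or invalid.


Working backward. After the program, the postcondition (2*d + 6 != b - 1 -> g + 2 = n + 4) or (tab[3] != 2 or d + 5 > 2*g) must hold; in canonical form it is (2*d != b - 7 -> g = n + 2) or tab[3] != 2 or d > 2*g - 5.
Before b := 3*g - 5: (2*d != 3*g - 12 -> g = n + 2) or tab[3] != 2 or d > 2*g - 5
Then branch requires (2*d != 3*g - 12 -> g = n + 2) or store(tab, n, g - 9)[3] != 2 or d > 2*g - 5; else branch requires (2*d != 9*store(tab, g, 3*g + 1)[0] - 30 -> 3*store(tab, g, 3*g + 1)[0] = n + 8) or store(tab, g, 3*g + 1)[3] != 2 or d > 6*store(tab, g, 3*g + 1)[0] - 17.
Before the if: ((tab[y + 2] >= 2*d + 7 and g < b + d + 6) -> ((2*d != 3*g - 12 -> g = n + 2) or store(tab, n, g - 9)[3] != 2 or d > 2*g - 5)) and ((not (tab[y + 2] >= 2*d + 7 and g < b + d + 6)) -> ((2*d != 9*store(tab, g, 3*g + 1)[0] - 30 -> 3*store(tab, g, 3*g + 1)[0] = n + 8) or store(tab, g, 3*g + 1)[3] != 2 or d > 6*store(tab, g, 3*g + 1)[0] - 17))
The weakest precondition is ((tab[y + 2] >= 2*d + 7 and g < b + d + 6) -> ((2*d != 3*g - 12 -> g = n + 2) or store(tab, n, g - 9)[3] != 2 or d > 2*g - 5)) and ((not (tab[y + 2] >= 2*d + 7 and g < b + d + 6)) -> ((2*d != 9*store(tab, g, 3*g + 1)[0] - 30 -> 3*store(tab, g, 3*g + 1)[0] = n + 8) or store(tab, g, 3*g + 1)[3] != 2 or d > 6*store(tab, g, 3*g + 1)[0] - 17)).
Check whether ((tab[y + 2] >= 2*d + 7 and g < b + d + 6) -> ((2*d != 3*g - 12 -> g = 1) or tab[3] != 2 or d > 2*g - 5)) and ((not (tab[y + 2] >= 2*d + 7 and g < b + d + 6)) -> ((2*d != 9*store(tab, g, 3*g + 1)[0] - 30 -> 3*store(tab, g, 3*g + 1)[0] = 7) or store(tab, g, 3*g + 1)[3] != 2 or d > 6*store(tab, g, 3*g + 1)[0] - 17)) and n = -1 implies it.
Every state satisfying the precondition satisfies the weakest precondition: the implication holds.
Answer: valid


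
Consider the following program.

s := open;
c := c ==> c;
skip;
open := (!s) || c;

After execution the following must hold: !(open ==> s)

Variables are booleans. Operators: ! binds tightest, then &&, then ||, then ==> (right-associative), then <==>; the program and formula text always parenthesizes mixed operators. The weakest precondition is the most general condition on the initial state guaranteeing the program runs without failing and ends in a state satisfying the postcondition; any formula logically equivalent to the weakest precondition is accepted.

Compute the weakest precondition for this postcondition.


Working backward. After the program, !(open ==> s) must hold.
Before open := (!s) || c: !(((!s) || c) ==> s)
Before skip: !(((!s) || c) ==> s)
Before c := c ==> c: !s
Before s := open: !open
Answer: WP = !open


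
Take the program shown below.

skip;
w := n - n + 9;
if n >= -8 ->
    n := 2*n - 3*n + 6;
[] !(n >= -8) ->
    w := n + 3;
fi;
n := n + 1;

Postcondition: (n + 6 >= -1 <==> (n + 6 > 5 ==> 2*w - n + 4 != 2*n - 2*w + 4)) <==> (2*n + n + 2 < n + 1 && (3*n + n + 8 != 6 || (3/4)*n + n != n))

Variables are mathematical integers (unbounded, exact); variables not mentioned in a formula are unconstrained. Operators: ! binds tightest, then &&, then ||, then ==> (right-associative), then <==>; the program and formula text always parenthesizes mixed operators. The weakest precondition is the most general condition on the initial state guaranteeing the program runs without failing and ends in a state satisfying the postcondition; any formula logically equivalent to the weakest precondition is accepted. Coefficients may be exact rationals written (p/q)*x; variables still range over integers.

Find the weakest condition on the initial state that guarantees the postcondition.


Working backward. After the program, the postcondition (n + 6 >= -1 <==> (n + 6 > 5 ==> 2*w - n + 4 != 2*n - 2*w + 4)) <==> (2*n + n + 2 < n + 1 && (3*n + n + 8 != 6 || (3/4)*n + n != n)) must hold; in canonical form it is (n >= -7 <==> (n > -1 ==> 4*w != 3*n)) <==> (2*n < -1 && (4*n != -2 || (3/4)*n != 0)).
Before n := n + 1: (n >= -8 <==> (n > -2 ==> 4*w != 3*n + 3)) <==> (2*n < -3 && (4*n != -6 || (3/4)*n != -3/4))
Then branch requires (n <= 14 <==> (n < 8 ==> 3*n + 4*w != 21)) <==> (2*n > 15 && (4*n != 30 || (3/4)*n != 21/4)); else branch requires (n >= -8 <==> (n > -2 ==> n != -9)) <==> (2*n < -3 && (4*n != -6 || (3/4)*n != -3/4)).
Before the if: (n >= -8 ==> ((n <= 14 <==> (n < 8 ==> 3*n + 4*w != 21)) <==> (2*n > 15 && (4*n != 30 || (3/4)*n != 21/4)))) && ((!(n >= -8)) ==> ((n >= -8 <==> (n > -2 ==> n != -9)) <==> (2*n < -3 && (4*n != -6 || (3/4)*n != -3/4))))
Before w := n - n + 9: (n >= -8 ==> ((n <= 14 <==> (n < 8 ==> 3*n != -15)) <==> (2*n > 15 && (4*n != 30 || (3/4)*n != 21/4)))) && ((!(n >= -8)) ==> ((n >= -8 <==> (n > -2 ==> n != -9)) <==> (2*n < -3 && (4*n != -6 || (3/4)*n != -3/4))))
Before skip: (n >= -8 ==> ((n <= 14 <==> (n < 8 ==> 3*n != -15)) <==> (2*n > 15 && (4*n != 30 || (3/4)*n != 21/4)))) && ((!(n >= -8)) ==> ((n >= -8 <==> (n > -2 ==> n != -9)) <==> (2*n < -3 && (4*n != -6 || (3/4)*n != -3/4))))
Answer: WP = (n >= -8 ==> ((n <= 14 <==> (n < 8 ==> 3*n != -15)) <==> (2*n > 15 && (4*n != 30 || (3/4)*n != 21/4)))) && ((!(n >= -8)) ==> ((n >= -8 <==> (n > -2 ==> n != -9)) <==> (2*n < -3 && (4*n != -6 || (3/4)*n != -3/4))))


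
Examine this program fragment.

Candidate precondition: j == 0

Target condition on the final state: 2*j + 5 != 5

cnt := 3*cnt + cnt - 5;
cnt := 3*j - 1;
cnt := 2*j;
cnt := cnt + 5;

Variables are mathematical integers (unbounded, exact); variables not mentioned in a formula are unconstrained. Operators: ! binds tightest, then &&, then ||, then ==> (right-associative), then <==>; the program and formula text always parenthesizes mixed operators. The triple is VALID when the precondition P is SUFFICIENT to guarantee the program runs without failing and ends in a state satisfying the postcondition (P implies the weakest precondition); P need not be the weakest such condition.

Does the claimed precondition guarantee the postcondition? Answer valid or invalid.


Working backward. After the program, the postcondition 2*j + 5 != 5 must hold; in canonical form it is 2*j != 0.
Before cnt := cnt + 5: 2*j != 0
Before cnt := 2*j: 2*j != 0
Before cnt := 3*j - 1: 2*j != 0
Before cnt := 3*cnt + cnt - 5: 2*j != 0
The weakest precondition is 2*j != 0.
Check whether j == 0 implies it.
Countermodel: at the initial state j = 0, the precondition holds but the weakest precondition fails.
Answer: invalid


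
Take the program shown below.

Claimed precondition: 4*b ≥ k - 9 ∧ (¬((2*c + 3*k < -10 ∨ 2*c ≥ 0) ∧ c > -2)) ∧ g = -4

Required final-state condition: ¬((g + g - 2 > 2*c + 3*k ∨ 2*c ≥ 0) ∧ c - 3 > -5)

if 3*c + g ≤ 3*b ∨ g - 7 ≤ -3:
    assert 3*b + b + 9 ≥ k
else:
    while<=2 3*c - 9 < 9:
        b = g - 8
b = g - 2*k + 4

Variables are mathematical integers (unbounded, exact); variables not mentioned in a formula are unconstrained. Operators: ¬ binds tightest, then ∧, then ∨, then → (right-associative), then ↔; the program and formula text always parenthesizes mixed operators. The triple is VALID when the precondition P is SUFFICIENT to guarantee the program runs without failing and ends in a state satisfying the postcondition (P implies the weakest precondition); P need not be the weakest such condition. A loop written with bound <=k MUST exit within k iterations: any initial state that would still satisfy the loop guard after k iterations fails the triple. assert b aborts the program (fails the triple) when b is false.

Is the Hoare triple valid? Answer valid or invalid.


Working backward. After the program, the postcondition ¬((g + g - 2 > 2*c + 3*k ∨ 2*c ≥ 0) ∧ c - 3 > -5) must hold; in canonical form it is ¬((2*g > 2*c + 3*k + 2 ∨ 2*c ≥ 0) ∧ c > -2).
Before b := g - 2*k + 4: ¬((2*g > 2*c + 3*k + 2 ∨ 2*c ≥ 0) ∧ c > -2)
Then branch requires 4*b ≥ k - 9 ∧ (¬((2*g > 2*c + 3*k + 2 ∨ 2*c ≥ 0) ∧ c > -2)); else branch requires (3*c < 18 → ((3*c < 18 → ((¬(3*c < 18)) ∧ (¬((2*g > 2*c + 3*k + 2 ∨ 2*c ≥ 0) ∧ c > -2)))) ∧ ((¬(3*c < 18)) → (¬((2*g > 2*c + 3*k + 2 ∨ 2*c ≥ 0) ∧ c > -2))))) ∧ ((¬(3*c < 18)) → (¬((2*g > 2*c + 3*k + 2 ∨ 2*c ≥ 0) ∧ c > -2))).
Before the if: ((3*c + g ≤ 3*b ∨ g ≤ 4) → (4*b ≥ k - 9 ∧ (¬((2*g > 2*c + 3*k + 2 ∨ 2*c ≥ 0) ∧ c > -2)))) ∧ ((¬(3*c + g ≤ 3*b ∨ g ≤ 4)) → ((3*c < 18 → ((3*c < 18 → ((¬(3*c < 18)) ∧ (¬((2*g > 2*c + 3*k + 2 ∨ 2*c ≥ 0) ∧ c > -2)))) ∧ ((¬(3*c < 18)) → (¬((2*g > 2*c + 3*k + 2 ∨ 2*c ≥ 0) ∧ c > -2))))) ∧ ((¬(3*c < 18)) → (¬((2*g > 2*c + 3*k + 2 ∨ 2*c ≥ 0) ∧ c > -2)))))
The weakest precondition is ((3*c + g ≤ 3*b ∨ g ≤ 4) → (4*b ≥ k - 9 ∧ (¬((2*g > 2*c + 3*k + 2 ∨ 2*c ≥ 0) ∧ c > -2)))) ∧ ((¬(3*c + g ≤ 3*b ∨ g ≤ 4)) → ((3*c < 18 → ((3*c < 18 → ((¬(3*c < 18)) ∧ (¬((2*g > 2*c + 3*k + 2 ∨ 2*c ≥ 0) ∧ c > -2)))) ∧ ((¬(3*c < 18)) → (¬((2*g > 2*c + 3*k + 2 ∨ 2*c ≥ 0) ∧ c > -2))))) ∧ ((¬(3*c < 18)) → (¬((2*g > 2*c + 3*k + 2 ∨ 2*c ≥ 0) ∧ c > -2))))).
Check whether 4*b ≥ k - 9 ∧ (¬((2*c + 3*k < -10 ∨ 2*c ≥ 0) ∧ c > -2)) ∧ g = -4 implies it.
Every state satisfying the precondition satisfies the weakest precondition: the implication holds.
Answer: valid


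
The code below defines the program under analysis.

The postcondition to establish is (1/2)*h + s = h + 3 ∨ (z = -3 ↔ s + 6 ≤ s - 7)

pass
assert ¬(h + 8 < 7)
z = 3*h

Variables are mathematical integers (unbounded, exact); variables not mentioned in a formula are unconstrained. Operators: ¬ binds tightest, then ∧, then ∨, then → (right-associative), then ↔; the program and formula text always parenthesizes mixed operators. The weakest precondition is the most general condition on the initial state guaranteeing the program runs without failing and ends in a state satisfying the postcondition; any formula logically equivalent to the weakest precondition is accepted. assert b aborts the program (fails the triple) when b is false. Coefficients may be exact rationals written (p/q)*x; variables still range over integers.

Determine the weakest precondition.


Working backward. After the program, the postcondition (1/2)*h + s = h + 3 ∨ (z = -3 ↔ s + 6 ≤ s - 7) must hold; in canonical form it is s = (1/2)*h + 3 ∨ (¬(z = -3)).
Before z := 3*h: s = (1/2)*h + 3 ∨ (¬(3*h = -3))
Before assert ¬(h + 8 < 7): (¬(h < -1)) ∧ (s = (1/2)*h + 3 ∨ (¬(3*h = -3)))
Before skip: (¬(h < -1)) ∧ (s = (1/2)*h + 3 ∨ (¬(3*h = -3)))
Answer: WP = (¬(h < -1)) ∧ (s = (1/2)*h + 3 ∨ (¬(3*h = -3)))


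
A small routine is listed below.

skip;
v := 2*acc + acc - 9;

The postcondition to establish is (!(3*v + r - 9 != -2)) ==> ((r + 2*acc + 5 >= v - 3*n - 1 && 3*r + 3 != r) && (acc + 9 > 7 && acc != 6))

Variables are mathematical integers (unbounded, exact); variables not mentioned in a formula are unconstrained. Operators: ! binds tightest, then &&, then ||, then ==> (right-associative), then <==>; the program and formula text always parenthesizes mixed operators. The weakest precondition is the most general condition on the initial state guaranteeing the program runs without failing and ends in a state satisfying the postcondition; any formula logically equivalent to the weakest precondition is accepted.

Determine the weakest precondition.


Working backward. After the program, the postcondition (!(3*v + r - 9 != -2)) ==> ((r + 2*acc + 5 >= v - 3*n - 1 && 3*r + 3 != r) && (acc + 9 > 7 && acc != 6)) must hold; in canonical form it is (!(r + 3*v != 7)) ==> (2*acc + 3*n + r >= v - 6 && 2*r != -3 && acc > -2 && acc != 6).
Before v := 2*acc + acc - 9: (!(9*acc + r != 34)) ==> (3*n + r >= acc - 15 && 2*r != -3 && acc > -2 && acc != 6)
Before skip: (!(9*acc + r != 34)) ==> (3*n + r >= acc - 15 && 2*r != -3 && acc > -2 && acc != 6)
Answer: WP = (!(9*acc + r != 34)) ==> (3*n + r >= acc - 15 && 2*r != -3 && acc > -2 && acc != 6)
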